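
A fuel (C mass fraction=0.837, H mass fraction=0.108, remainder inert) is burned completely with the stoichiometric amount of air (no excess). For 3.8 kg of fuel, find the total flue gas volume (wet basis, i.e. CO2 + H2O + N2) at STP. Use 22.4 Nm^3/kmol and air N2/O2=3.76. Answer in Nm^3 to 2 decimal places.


Per kg fuel: CO2 = (C/12 kmol)*22.4 = (0.837/12)*22.4 = 1.56240 Nm^3
Per kg fuel: H2O = (H/2 kmol)*22.4 = (0.108/2)*22.4 = 1.20960 Nm^3
O2 needed per kg fuel = C/12 + H/4 = 0.837/12 + 0.108/4 = 0.09675000 kmol
Per kg fuel: N2 = O2*3.76*22.4 = 0.09675000*3.76*22.4 = 8.14867 Nm^3
Total per kg = 1.56240 + 1.20960 + 8.14867 = 10.92067 Nm^3
Total = 10.92067 * 3.8 = 41.50 Nm^3


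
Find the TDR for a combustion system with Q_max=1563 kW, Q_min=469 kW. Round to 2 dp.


TDR = Q_max / Q_min
TDR = 1563 / 469 = 3.33


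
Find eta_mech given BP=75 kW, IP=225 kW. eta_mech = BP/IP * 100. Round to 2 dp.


eta_mech = (BP / IP) * 100
Ratio = 75 / 225 = 0.3333
eta_mech = 0.3333 * 100 = 33.33%


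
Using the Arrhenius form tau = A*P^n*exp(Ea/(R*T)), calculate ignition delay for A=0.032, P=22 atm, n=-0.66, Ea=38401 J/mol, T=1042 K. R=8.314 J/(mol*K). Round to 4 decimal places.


tau = A * P^n * exp(Ea/(R*T))
P^n = 22^(-0.66) = 0.13001727
Ea/(R*T) = 38401/(8.314*1042) = 4.432664
exp(Ea/(R*T)) = 84.155293
tau = 0.032 * 0.13001727 * 84.155293 = 0.3501 ms


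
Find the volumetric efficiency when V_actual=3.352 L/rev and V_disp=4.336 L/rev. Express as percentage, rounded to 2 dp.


eta_v = (V_actual / V_disp) * 100
Ratio = 3.352 / 4.336 = 0.7731
eta_v = 0.7731 * 100 = 77.31%


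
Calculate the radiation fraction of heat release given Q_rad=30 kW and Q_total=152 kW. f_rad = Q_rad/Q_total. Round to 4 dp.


f_rad = Q_rad / Q_total
f_rad = 30 / 152 = 0.1974


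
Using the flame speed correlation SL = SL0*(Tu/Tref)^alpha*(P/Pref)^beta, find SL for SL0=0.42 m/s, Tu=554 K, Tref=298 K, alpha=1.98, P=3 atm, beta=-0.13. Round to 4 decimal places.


SL = SL0 * (Tu/Tref)^alpha * (P/Pref)^beta
T ratio = 554/298 = 1.85906040
(T ratio)^alpha = 1.85906040^1.98 = 3.413510
(P/Pref)^beta = 3^(-0.13) = 0.866910
SL = 0.42 * 3.413510 * 0.866910 = 1.2429 m/s


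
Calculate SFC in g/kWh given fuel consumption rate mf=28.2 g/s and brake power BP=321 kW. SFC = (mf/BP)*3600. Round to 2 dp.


SFC = (mf / BP) * 3600
Rate = 28.2 / 321 = 0.087850 g/(s*kW)
SFC = 0.087850 * 3600 = 316.26 g/kWh


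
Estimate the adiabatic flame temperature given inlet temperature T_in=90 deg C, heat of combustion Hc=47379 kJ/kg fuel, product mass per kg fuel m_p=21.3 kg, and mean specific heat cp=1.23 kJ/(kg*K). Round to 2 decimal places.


T_ad = T_in + Hc / (m_p * cp)
Denominator = 21.3 * 1.23 = 26.1990
Temperature rise = 47379 / 26.1990 = 1808.43 K
T_ad = 90 + 1808.43 = 1898.43 deg C


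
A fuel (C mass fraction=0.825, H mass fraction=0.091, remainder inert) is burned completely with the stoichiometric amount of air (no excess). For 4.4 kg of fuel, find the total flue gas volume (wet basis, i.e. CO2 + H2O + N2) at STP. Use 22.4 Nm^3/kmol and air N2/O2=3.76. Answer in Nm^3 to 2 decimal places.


Per kg fuel: CO2 = (C/12 kmol)*22.4 = (0.825/12)*22.4 = 1.54000 Nm^3
Per kg fuel: H2O = (H/2 kmol)*22.4 = (0.091/2)*22.4 = 1.01920 Nm^3
O2 needed per kg fuel = C/12 + H/4 = 0.825/12 + 0.091/4 = 0.09150000 kmol
Per kg fuel: N2 = O2*3.76*22.4 = 0.09150000*3.76*22.4 = 7.70650 Nm^3
Total per kg = 1.54000 + 1.01920 + 7.70650 = 10.26570 Nm^3
Total = 10.26570 * 4.4 = 45.17 Nm^3


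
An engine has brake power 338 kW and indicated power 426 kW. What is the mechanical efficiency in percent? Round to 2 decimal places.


eta_mech = (BP / IP) * 100
Ratio = 338 / 426 = 0.7934
eta_mech = 0.7934 * 100 = 79.34%


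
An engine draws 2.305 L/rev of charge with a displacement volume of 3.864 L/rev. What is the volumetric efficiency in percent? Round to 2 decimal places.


eta_v = (V_actual / V_disp) * 100
Ratio = 2.305 / 3.864 = 0.5965
eta_v = 0.5965 * 100 = 59.65%


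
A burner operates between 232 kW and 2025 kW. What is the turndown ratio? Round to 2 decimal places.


TDR = Q_max / Q_min
TDR = 2025 / 232 = 8.73


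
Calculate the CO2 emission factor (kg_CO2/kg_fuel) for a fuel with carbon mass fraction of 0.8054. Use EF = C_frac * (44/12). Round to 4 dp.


EF = C_frac * (M_CO2 / M_C)
EF = 0.8054 * (44/12)
EF = 0.8054 * 3.666667 = 2.9531 kg_CO2/kg_fuel


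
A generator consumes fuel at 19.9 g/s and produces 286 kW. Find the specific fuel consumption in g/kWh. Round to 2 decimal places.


SFC = (mf / BP) * 3600
Rate = 19.9 / 286 = 0.069580 g/(s*kW)
SFC = 0.069580 * 3600 = 250.49 g/kWh


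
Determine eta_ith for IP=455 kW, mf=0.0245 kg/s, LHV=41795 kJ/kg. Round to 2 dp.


eta_ith = (IP / (mf * LHV)) * 100
Denominator = 0.0245 * 41795 = 1023.9775 kW
eta_ith = (455 / 1023.9775) * 100 = 44.43%


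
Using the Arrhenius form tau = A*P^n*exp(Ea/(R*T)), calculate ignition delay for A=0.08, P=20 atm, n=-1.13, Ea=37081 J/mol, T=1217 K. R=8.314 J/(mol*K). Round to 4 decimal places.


tau = A * P^n * exp(Ea/(R*T))
P^n = 20^(-1.13) = 0.03387163
Ea/(R*T) = 37081/(8.314*1217) = 3.664805
exp(Ea/(R*T)) = 39.048510
tau = 0.08 * 0.03387163 * 39.048510 = 0.1058 ms


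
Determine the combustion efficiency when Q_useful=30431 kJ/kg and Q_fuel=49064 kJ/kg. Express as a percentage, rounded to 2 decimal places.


Efficiency = (Q_useful / Q_fuel) * 100
Efficiency = (30431 / 49064) * 100
Efficiency = 0.6202 * 100 = 62.02%


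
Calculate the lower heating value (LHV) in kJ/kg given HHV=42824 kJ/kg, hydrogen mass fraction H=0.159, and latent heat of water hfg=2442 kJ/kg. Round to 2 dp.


LHV = HHV - hfg * 9 * H
Water correction = 2442 * 9 * 0.159 = 3494.502 kJ/kg
LHV = 42824 - 3494.502 = 39329.50 kJ/kg


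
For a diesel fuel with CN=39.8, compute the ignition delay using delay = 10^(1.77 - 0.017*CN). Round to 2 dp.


delay = 10^(1.77 - 0.017*CN)
Exponent = 1.77 - 0.017*39.8 = 1.0934
delay = 10^1.0934 = 12.40 ms


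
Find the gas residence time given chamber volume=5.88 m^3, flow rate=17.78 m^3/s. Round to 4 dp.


tau = V / Q_flow
tau = 5.88 / 17.78 = 0.3307 s


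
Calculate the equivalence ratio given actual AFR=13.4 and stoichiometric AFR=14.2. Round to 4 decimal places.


phi = AFR_stoich / AFR_actual
phi = 14.2 / 13.4 = 1.0597


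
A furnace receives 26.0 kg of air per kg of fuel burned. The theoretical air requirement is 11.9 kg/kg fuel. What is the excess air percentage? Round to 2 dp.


Excess air = actual - stoichiometric = 26.0 - 11.9 = 14.10 kg/kg fuel
Excess air % = (excess / stoich) * 100 = (14.10 / 11.9) * 100 = 118.49%


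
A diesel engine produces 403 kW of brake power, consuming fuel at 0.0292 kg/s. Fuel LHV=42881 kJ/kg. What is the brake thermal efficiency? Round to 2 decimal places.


eta_BTE = (BP / (mf * LHV)) * 100
Denominator = 0.0292 * 42881 = 1252.1252 kW
eta_BTE = (403 / 1252.1252) * 100 = 32.19%


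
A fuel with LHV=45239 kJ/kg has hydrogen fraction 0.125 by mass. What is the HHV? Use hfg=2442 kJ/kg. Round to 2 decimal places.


HHV = LHV + hfg * 9 * H
Water addition = 2442 * 9 * 0.125 = 2747.250 kJ/kg
HHV = 45239 + 2747.250 = 47986.25 kJ/kg


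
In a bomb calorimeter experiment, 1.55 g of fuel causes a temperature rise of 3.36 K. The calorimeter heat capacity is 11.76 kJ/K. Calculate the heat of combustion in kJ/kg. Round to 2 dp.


Hc = C_cal * delta_T / m_fuel
Q_released = 11.76 * 3.36 = 39.5136 kJ
m_fuel = 1.55 g = 1.55/1000 kg = 0.001550 kg
Hc = 39.5136 / 0.001550 = 25492.65 kJ/kg


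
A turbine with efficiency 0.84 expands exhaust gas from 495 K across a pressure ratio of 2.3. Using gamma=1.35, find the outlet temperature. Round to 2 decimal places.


T_out = T_in * (1 - eta * (1 - PR^(-(gamma-1)/gamma)))
Exponent = -(1.35-1)/1.35 = -0.25925926
PR^exp = 2.3^(-0.25925926) = 0.80578413
Factor = 1 - 0.84*(1 - 0.80578413) = 0.83685867
T_out = 495 * 0.83685867 = 414.25 K


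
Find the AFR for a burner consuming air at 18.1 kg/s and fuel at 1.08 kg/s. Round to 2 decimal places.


AFR = m_air / m_fuel
AFR = 18.1 / 1.08 = 16.76


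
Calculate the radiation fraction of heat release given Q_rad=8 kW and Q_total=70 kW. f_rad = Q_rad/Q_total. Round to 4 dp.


f_rad = Q_rad / Q_total
f_rad = 8 / 70 = 0.1143


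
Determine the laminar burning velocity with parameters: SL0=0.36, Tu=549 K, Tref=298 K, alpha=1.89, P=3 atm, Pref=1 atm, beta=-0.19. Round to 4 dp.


SL = SL0 * (Tu/Tref)^alpha * (P/Pref)^beta
T ratio = 549/298 = 1.84228188
(T ratio)^alpha = 1.84228188^1.89 = 3.173387
(P/Pref)^beta = 3^(-0.19) = 0.811609
SL = 0.36 * 3.173387 * 0.811609 = 0.9272 m/s


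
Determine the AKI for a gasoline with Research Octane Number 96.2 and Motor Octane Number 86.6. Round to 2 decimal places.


AKI = (RON + MON) / 2
AKI = (96.2 + 86.6) / 2
AKI = 182.8 / 2 = 91.40


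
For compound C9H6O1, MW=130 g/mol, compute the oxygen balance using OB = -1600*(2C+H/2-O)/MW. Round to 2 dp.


OB = -1600 * (2C + H/2 - O) / MW
Inner = 2*9 + 6/2 - 1 = 20.00
OB = -1600 * 20.00 / 130 = -246.15%


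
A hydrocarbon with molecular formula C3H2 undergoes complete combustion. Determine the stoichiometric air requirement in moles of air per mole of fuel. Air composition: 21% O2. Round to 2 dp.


Balanced combustion: C3H2 + 3.5 O2 -> 3 CO2 + 1 H2O
O2 needed = C + H/4 = 3 + 2/4 = 3.50 moles
Air moles = O2 / 0.21 = 3.50 / 0.21 = 16.67 moles air


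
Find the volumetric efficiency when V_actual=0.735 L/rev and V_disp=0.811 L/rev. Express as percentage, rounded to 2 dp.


eta_v = (V_actual / V_disp) * 100
Ratio = 0.735 / 0.811 = 0.9063
eta_v = 0.9063 * 100 = 90.63%


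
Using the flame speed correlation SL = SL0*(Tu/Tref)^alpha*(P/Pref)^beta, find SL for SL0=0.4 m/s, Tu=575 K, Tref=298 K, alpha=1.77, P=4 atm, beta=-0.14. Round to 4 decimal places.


SL = SL0 * (Tu/Tref)^alpha * (P/Pref)^beta
T ratio = 575/298 = 1.92953020
(T ratio)^alpha = 1.92953020^1.77 = 3.200732
(P/Pref)^beta = 4^(-0.14) = 0.823591
SL = 0.4 * 3.200732 * 0.823591 = 1.0544 m/s


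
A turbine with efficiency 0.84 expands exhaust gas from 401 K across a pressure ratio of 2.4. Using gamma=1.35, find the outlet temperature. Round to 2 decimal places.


T_out = T_in * (1 - eta * (1 - PR^(-(gamma-1)/gamma)))
Exponent = -(1.35-1)/1.35 = -0.25925926
PR^exp = 2.4^(-0.25925926) = 0.79694200
Factor = 1 - 0.84*(1 - 0.79694200) = 0.82943128
T_out = 401 * 0.82943128 = 332.60 K


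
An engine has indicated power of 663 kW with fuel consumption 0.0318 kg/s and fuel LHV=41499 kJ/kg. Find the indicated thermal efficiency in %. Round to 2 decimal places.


eta_ith = (IP / (mf * LHV)) * 100
Denominator = 0.0318 * 41499 = 1319.6682 kW
eta_ith = (663 / 1319.6682) * 100 = 50.24%


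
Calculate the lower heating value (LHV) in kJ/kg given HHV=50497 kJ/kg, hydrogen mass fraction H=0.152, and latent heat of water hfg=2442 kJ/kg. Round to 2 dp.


LHV = HHV - hfg * 9 * H
Water correction = 2442 * 9 * 0.152 = 3340.656 kJ/kg
LHV = 50497 - 3340.656 = 47156.34 kJ/kg


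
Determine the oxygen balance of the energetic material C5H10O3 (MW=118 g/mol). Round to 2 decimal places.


OB = -1600 * (2C + H/2 - O) / MW
Inner = 2*5 + 10/2 - 3 = 12.00
OB = -1600 * 12.00 / 118 = -162.71%


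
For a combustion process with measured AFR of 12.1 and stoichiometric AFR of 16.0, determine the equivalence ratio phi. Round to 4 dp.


phi = AFR_stoich / AFR_actual
phi = 16.0 / 12.1 = 1.3223


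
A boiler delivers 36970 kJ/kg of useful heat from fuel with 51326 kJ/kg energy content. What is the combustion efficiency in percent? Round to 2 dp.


Efficiency = (Q_useful / Q_fuel) * 100
Efficiency = (36970 / 51326) * 100
Efficiency = 0.7203 * 100 = 72.03%


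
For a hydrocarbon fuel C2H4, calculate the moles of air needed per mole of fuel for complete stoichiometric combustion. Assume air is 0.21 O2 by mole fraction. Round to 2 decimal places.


Balanced combustion: C2H4 + 3 O2 -> 2 CO2 + 2 H2O
O2 needed = C + H/4 = 2 + 4/4 = 3.00 moles
Air moles = O2 / 0.21 = 3.00 / 0.21 = 14.29 moles air


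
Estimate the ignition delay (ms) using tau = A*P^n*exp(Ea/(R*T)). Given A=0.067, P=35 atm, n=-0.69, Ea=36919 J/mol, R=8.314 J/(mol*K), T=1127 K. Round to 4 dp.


tau = A * P^n * exp(Ea/(R*T))
P^n = 35^(-0.69) = 0.08601873
Ea/(R*T) = 36919/(8.314*1127) = 3.940179
exp(Ea/(R*T)) = 51.427825
tau = 0.067 * 0.08601873 * 51.427825 = 0.2964 ms


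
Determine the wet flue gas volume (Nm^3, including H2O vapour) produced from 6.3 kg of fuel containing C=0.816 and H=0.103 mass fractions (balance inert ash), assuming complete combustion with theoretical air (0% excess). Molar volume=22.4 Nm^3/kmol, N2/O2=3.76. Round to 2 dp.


Per kg fuel: CO2 = (C/12 kmol)*22.4 = (0.816/12)*22.4 = 1.52320 Nm^3
Per kg fuel: H2O = (H/2 kmol)*22.4 = (0.103/2)*22.4 = 1.15360 Nm^3
O2 needed per kg fuel = C/12 + H/4 = 0.816/12 + 0.103/4 = 0.09375000 kmol
Per kg fuel: N2 = O2*3.76*22.4 = 0.09375000*3.76*22.4 = 7.89600 Nm^3
Total per kg = 1.52320 + 1.15360 + 7.89600 = 10.57280 Nm^3
Total = 10.57280 * 6.3 = 66.61 Nm^3


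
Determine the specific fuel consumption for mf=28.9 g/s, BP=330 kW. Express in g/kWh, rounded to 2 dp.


SFC = (mf / BP) * 3600
Rate = 28.9 / 330 = 0.087576 g/(s*kW)
SFC = 0.087576 * 3600 = 315.27 g/kWh


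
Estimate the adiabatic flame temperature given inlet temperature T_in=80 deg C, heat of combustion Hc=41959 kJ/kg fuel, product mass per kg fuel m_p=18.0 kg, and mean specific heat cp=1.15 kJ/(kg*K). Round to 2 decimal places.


T_ad = T_in + Hc / (m_p * cp)
Denominator = 18.0 * 1.15 = 20.7000
Temperature rise = 41959 / 20.7000 = 2027.00 K
T_ad = 80 + 2027.00 = 2107.00 deg C


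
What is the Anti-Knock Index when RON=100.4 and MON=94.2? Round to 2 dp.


AKI = (RON + MON) / 2
AKI = (100.4 + 94.2) / 2
AKI = 194.6 / 2 = 97.30


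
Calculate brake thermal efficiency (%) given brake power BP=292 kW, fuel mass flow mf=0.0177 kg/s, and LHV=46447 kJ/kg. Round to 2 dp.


eta_BTE = (BP / (mf * LHV)) * 100
Denominator = 0.0177 * 46447 = 822.1119 kW
eta_BTE = (292 / 822.1119) * 100 = 35.52%


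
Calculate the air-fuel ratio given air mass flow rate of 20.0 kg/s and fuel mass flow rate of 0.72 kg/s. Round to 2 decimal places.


AFR = m_air / m_fuel
AFR = 20.0 / 0.72 = 27.78


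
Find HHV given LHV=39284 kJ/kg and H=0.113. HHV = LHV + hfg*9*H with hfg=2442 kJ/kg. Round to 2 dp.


HHV = LHV + hfg * 9 * H
Water addition = 2442 * 9 * 0.113 = 2483.514 kJ/kg
HHV = 39284 + 2483.514 = 41767.51 kJ/kg


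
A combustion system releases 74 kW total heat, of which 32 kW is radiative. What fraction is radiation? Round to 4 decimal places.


f_rad = Q_rad / Q_total
f_rad = 32 / 74 = 0.4324


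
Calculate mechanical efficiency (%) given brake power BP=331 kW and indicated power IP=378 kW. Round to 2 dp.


eta_mech = (BP / IP) * 100
Ratio = 331 / 378 = 0.8757
eta_mech = 0.8757 * 100 = 87.57%


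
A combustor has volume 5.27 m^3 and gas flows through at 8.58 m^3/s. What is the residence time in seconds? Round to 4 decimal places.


tau = V / Q_flow
tau = 5.27 / 8.58 = 0.6142 s


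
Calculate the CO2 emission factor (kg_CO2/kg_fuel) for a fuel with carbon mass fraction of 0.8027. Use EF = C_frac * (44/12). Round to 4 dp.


EF = C_frac * (M_CO2 / M_C)
EF = 0.8027 * (44/12)
EF = 0.8027 * 3.666667 = 2.9432 kg_CO2/kg_fuel


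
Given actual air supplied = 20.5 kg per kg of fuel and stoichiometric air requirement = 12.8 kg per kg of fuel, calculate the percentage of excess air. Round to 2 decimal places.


Excess air = actual - stoichiometric = 20.5 - 12.8 = 7.70 kg/kg fuel
Excess air % = (excess / stoich) * 100 = (7.70 / 12.8) * 100 = 60.16%


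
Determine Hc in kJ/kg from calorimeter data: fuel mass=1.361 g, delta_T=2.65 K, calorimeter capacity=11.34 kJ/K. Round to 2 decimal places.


Hc = C_cal * delta_T / m_fuel
Q_released = 11.34 * 2.65 = 30.0510 kJ
m_fuel = 1.361 g = 1.361/1000 kg = 0.001361 kg
Hc = 30.0510 / 0.001361 = 22080.09 kJ/kg


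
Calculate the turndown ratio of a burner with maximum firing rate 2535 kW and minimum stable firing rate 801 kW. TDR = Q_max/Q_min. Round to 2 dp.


TDR = Q_max / Q_min
TDR = 2535 / 801 = 3.16


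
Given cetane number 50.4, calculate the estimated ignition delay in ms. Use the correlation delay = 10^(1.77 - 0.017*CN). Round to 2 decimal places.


delay = 10^(1.77 - 0.017*CN)
Exponent = 1.77 - 0.017*50.4 = 0.9132
delay = 10^0.9132 = 8.19 ms


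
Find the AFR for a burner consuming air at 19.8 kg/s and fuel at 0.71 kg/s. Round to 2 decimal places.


AFR = m_air / m_fuel
AFR = 19.8 / 0.71 = 27.89


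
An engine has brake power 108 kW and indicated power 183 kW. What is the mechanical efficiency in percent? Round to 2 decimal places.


eta_mech = (BP / IP) * 100
Ratio = 108 / 183 = 0.5902
eta_mech = 0.5902 * 100 = 59.02%


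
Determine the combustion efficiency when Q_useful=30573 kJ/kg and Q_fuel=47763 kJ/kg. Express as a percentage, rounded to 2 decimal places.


Efficiency = (Q_useful / Q_fuel) * 100
Efficiency = (30573 / 47763) * 100
Efficiency = 0.6401 * 100 = 64.01%


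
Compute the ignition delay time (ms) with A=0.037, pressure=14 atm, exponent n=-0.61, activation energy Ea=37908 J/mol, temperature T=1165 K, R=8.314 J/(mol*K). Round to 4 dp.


tau = A * P^n * exp(Ea/(R*T))
P^n = 14^(-0.61) = 0.19992260
Ea/(R*T) = 37908/(8.314*1165) = 3.913767
exp(Ea/(R*T)) = 50.087257
tau = 0.037 * 0.19992260 * 50.087257 = 0.3705 ms


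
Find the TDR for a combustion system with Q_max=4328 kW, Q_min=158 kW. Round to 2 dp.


TDR = Q_max / Q_min
TDR = 4328 / 158 = 27.39


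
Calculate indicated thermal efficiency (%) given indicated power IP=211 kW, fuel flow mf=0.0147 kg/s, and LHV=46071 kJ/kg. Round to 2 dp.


eta_ith = (IP / (mf * LHV)) * 100
Denominator = 0.0147 * 46071 = 677.2437 kW
eta_ith = (211 / 677.2437) * 100 = 31.16%


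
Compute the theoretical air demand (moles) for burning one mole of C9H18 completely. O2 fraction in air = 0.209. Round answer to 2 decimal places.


Balanced combustion: C9H18 + 13.5 O2 -> 9 CO2 + 9 H2O
O2 needed = C + H/4 = 9 + 18/4 = 13.50 moles
Air moles = O2 / 0.209 = 13.50 / 0.209 = 64.59 moles air


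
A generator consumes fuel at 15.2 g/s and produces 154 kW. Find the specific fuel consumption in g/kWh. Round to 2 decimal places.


SFC = (mf / BP) * 3600
Rate = 15.2 / 154 = 0.098701 g/(s*kW)
SFC = 0.098701 * 3600 = 355.32 g/kWh


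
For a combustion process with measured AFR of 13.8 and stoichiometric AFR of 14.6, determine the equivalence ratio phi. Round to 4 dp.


phi = AFR_stoich / AFR_actual
phi = 14.6 / 13.8 = 1.0580


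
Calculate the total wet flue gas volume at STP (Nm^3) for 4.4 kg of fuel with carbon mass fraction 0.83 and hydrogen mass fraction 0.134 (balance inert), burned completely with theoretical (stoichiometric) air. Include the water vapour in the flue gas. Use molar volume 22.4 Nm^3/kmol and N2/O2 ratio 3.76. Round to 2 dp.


Per kg fuel: CO2 = (C/12 kmol)*22.4 = (0.83/12)*22.4 = 1.54933 Nm^3
Per kg fuel: H2O = (H/2 kmol)*22.4 = (0.134/2)*22.4 = 1.50080 Nm^3
O2 needed per kg fuel = C/12 + H/4 = 0.83/12 + 0.134/4 = 0.10266667 kmol
Per kg fuel: N2 = O2*3.76*22.4 = 0.10266667*3.76*22.4 = 8.64700 Nm^3
Total per kg = 1.54933 + 1.50080 + 8.64700 = 11.69713 Nm^3
Total = 11.69713 * 4.4 = 51.47 Nm^3


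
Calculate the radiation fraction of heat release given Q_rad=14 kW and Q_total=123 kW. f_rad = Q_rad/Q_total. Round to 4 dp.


f_rad = Q_rad / Q_total
f_rad = 14 / 123 = 0.1138


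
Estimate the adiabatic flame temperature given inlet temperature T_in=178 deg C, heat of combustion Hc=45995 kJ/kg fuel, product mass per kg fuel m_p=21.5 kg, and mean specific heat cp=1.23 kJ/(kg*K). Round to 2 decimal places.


T_ad = T_in + Hc / (m_p * cp)
Denominator = 21.5 * 1.23 = 26.4450
Temperature rise = 45995 / 26.4450 = 1739.27 K
T_ad = 178 + 1739.27 = 1917.27 deg C


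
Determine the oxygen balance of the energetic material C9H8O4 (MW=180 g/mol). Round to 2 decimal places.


OB = -1600 * (2C + H/2 - O) / MW
Inner = 2*9 + 8/2 - 4 = 18.00
OB = -1600 * 18.00 / 180 = -160.00%


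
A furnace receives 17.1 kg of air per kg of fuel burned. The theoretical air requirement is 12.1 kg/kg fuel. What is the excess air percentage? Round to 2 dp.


Excess air = actual - stoichiometric = 17.1 - 12.1 = 5.00 kg/kg fuel
Excess air % = (excess / stoich) * 100 = (5.00 / 12.1) * 100 = 41.32%


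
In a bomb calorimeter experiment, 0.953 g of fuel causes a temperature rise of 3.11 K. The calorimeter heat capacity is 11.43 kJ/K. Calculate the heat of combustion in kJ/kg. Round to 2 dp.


Hc = C_cal * delta_T / m_fuel
Q_released = 11.43 * 3.11 = 35.5473 kJ
m_fuel = 0.953 g = 0.953/1000 kg = 0.000953 kg
Hc = 35.5473 / 0.000953 = 37300.42 kJ/kg


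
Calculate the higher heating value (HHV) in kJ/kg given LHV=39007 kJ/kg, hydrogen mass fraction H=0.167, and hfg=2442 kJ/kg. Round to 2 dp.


HHV = LHV + hfg * 9 * H
Water addition = 2442 * 9 * 0.167 = 3670.326 kJ/kg
HHV = 39007 + 3670.326 = 42677.33 kJ/kg


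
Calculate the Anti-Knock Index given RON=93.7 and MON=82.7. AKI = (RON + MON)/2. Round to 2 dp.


AKI = (RON + MON) / 2
AKI = (93.7 + 82.7) / 2
AKI = 176.4 / 2 = 88.20


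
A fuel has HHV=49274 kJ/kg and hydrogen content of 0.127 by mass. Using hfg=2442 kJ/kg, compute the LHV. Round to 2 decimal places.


LHV = HHV - hfg * 9 * H
Water correction = 2442 * 9 * 0.127 = 2791.206 kJ/kg
LHV = 49274 - 2791.206 = 46482.79 kJ/kg


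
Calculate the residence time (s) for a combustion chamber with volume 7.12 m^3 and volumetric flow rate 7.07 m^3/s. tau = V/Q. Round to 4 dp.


tau = V / Q_flow
tau = 7.12 / 7.07 = 1.0071 s


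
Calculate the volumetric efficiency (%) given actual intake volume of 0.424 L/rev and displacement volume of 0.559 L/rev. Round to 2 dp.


eta_v = (V_actual / V_disp) * 100
Ratio = 0.424 / 0.559 = 0.7585
eta_v = 0.7585 * 100 = 75.85%


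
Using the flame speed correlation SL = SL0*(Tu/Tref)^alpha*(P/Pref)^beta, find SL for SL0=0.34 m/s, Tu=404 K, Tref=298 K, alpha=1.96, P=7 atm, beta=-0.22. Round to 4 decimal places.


SL = SL0 * (Tu/Tref)^alpha * (P/Pref)^beta
T ratio = 404/298 = 1.35570470
(T ratio)^alpha = 1.35570470^1.96 = 1.815698
(P/Pref)^beta = 7^(-0.22) = 0.651746
SL = 0.34 * 1.815698 * 0.651746 = 0.4023 m/s


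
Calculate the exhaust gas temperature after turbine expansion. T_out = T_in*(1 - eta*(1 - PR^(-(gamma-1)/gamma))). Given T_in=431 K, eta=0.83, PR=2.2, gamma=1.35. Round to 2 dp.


T_out = T_in * (1 - eta * (1 - PR^(-(gamma-1)/gamma)))
Exponent = -(1.35-1)/1.35 = -0.25925926
PR^exp = 2.2^(-0.25925926) = 0.81512413
Factor = 1 - 0.83*(1 - 0.81512413) = 0.84655303
T_out = 431 * 0.84655303 = 364.86 K


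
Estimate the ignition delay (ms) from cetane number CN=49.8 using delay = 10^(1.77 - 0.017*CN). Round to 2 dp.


delay = 10^(1.77 - 0.017*CN)
Exponent = 1.77 - 0.017*49.8 = 0.9234
delay = 10^0.9234 = 8.38 ms


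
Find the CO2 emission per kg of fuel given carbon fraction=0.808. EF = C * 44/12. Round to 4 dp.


EF = C_frac * (M_CO2 / M_C)
EF = 0.808 * (44/12)
EF = 0.808 * 3.666667 = 2.9627 kg_CO2/kg_fuel


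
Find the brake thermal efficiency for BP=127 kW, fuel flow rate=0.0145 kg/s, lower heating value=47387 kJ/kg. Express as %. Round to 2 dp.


eta_BTE = (BP / (mf * LHV)) * 100
Denominator = 0.0145 * 47387 = 687.1115 kW
eta_BTE = (127 / 687.1115) * 100 = 18.48%


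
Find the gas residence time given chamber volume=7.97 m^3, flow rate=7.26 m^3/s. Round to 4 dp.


tau = V / Q_flow
tau = 7.97 / 7.26 = 1.0978 s


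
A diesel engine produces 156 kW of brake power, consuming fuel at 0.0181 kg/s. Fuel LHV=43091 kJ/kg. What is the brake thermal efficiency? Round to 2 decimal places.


eta_BTE = (BP / (mf * LHV)) * 100
Denominator = 0.0181 * 43091 = 779.9471 kW
eta_BTE = (156 / 779.9471) * 100 = 20.00%


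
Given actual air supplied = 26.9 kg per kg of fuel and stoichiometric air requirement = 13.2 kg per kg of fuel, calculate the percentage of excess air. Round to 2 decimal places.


Excess air = actual - stoichiometric = 26.9 - 13.2 = 13.70 kg/kg fuel
Excess air % = (excess / stoich) * 100 = (13.70 / 13.2) * 100 = 103.79%


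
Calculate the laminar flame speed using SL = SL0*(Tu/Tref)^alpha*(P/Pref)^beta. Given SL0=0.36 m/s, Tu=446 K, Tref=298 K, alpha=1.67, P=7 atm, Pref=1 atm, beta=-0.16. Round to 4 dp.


SL = SL0 * (Tu/Tref)^alpha * (P/Pref)^beta
T ratio = 446/298 = 1.49664430
(T ratio)^alpha = 1.49664430^1.67 = 1.960867
(P/Pref)^beta = 7^(-0.16) = 0.732461
SL = 0.36 * 1.960867 * 0.732461 = 0.5171 m/s


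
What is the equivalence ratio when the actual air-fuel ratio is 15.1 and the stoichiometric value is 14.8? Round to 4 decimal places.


phi = AFR_stoich / AFR_actual
phi = 14.8 / 15.1 = 0.9801


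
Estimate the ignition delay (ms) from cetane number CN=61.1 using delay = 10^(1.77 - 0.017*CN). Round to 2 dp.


delay = 10^(1.77 - 0.017*CN)
Exponent = 1.77 - 0.017*61.1 = 0.7313
delay = 10^0.7313 = 5.39 ms


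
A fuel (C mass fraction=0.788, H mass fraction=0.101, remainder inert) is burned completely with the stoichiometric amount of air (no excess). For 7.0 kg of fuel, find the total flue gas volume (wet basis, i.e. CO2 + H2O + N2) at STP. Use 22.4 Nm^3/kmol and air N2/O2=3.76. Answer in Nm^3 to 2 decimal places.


Per kg fuel: CO2 = (C/12 kmol)*22.4 = (0.788/12)*22.4 = 1.47093 Nm^3
Per kg fuel: H2O = (H/2 kmol)*22.4 = (0.101/2)*22.4 = 1.13120 Nm^3
O2 needed per kg fuel = C/12 + H/4 = 0.788/12 + 0.101/4 = 0.09091667 kmol
Per kg fuel: N2 = O2*3.76*22.4 = 0.09091667*3.76*22.4 = 7.65737 Nm^3
Total per kg = 1.47093 + 1.13120 + 7.65737 = 10.25950 Nm^3
Total = 10.25950 * 7.0 = 71.82 Nm^3


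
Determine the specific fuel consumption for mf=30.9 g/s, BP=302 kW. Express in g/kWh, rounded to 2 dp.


SFC = (mf / BP) * 3600
Rate = 30.9 / 302 = 0.102318 g/(s*kW)
SFC = 0.102318 * 3600 = 368.34 g/kWh


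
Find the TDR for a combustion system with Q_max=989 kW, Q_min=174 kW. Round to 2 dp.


TDR = Q_max / Q_min
TDR = 989 / 174 = 5.68


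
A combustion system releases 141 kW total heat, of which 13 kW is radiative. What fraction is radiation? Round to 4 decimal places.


f_rad = Q_rad / Q_total
f_rad = 13 / 141 = 0.0922


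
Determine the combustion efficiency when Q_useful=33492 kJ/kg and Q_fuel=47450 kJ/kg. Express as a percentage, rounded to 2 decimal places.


Efficiency = (Q_useful / Q_fuel) * 100
Efficiency = (33492 / 47450) * 100
Efficiency = 0.7058 * 100 = 70.58%


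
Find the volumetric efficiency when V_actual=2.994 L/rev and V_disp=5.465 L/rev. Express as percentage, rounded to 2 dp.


eta_v = (V_actual / V_disp) * 100
Ratio = 2.994 / 5.465 = 0.5478
eta_v = 0.5478 * 100 = 54.78%


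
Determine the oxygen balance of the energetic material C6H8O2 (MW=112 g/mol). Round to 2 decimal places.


OB = -1600 * (2C + H/2 - O) / MW
Inner = 2*6 + 8/2 - 2 = 14.00
OB = -1600 * 14.00 / 112 = -200.00%


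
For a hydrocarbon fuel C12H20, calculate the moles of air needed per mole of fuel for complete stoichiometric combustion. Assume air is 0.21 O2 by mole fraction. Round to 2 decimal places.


Balanced combustion: C12H20 + 17 O2 -> 12 CO2 + 10 H2O
O2 needed = C + H/4 = 12 + 20/4 = 17.00 moles
Air moles = O2 / 0.21 = 17.00 / 0.21 = 80.95 moles air


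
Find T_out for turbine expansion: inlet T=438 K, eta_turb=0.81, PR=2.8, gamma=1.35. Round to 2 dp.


T_out = T_in * (1 - eta * (1 - PR^(-(gamma-1)/gamma)))
Exponent = -(1.35-1)/1.35 = -0.25925926
PR^exp = 2.8^(-0.25925926) = 0.76572026
Factor = 1 - 0.81*(1 - 0.76572026) = 0.81023341
T_out = 438 * 0.81023341 = 354.88 K


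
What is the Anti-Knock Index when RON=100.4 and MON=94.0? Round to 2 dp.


AKI = (RON + MON) / 2
AKI = (100.4 + 94.0) / 2
AKI = 194.4 / 2 = 97.20


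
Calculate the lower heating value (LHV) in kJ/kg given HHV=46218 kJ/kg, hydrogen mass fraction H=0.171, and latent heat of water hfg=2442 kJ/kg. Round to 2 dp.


LHV = HHV - hfg * 9 * H
Water correction = 2442 * 9 * 0.171 = 3758.238 kJ/kg
LHV = 46218 - 3758.238 = 42459.76 kJ/kg


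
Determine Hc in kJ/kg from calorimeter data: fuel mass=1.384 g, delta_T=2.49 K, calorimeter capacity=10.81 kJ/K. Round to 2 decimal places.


Hc = C_cal * delta_T / m_fuel
Q_released = 10.81 * 2.49 = 26.9169 kJ
m_fuel = 1.384 g = 1.384/1000 kg = 0.001384 kg
Hc = 26.9169 / 0.001384 = 19448.63 kJ/kg


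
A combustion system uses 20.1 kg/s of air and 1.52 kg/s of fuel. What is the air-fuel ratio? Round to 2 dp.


AFR = m_air / m_fuel
AFR = 20.1 / 1.52 = 13.22


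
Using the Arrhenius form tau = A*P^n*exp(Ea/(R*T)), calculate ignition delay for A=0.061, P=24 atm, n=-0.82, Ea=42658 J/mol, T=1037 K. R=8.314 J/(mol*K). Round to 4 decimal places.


tau = A * P^n * exp(Ea/(R*T))
P^n = 24^(-0.82) = 0.07382897
Ea/(R*T) = 42658/(8.314*1037) = 4.947795
exp(Ea/(R*T)) = 140.864042
tau = 0.061 * 0.07382897 * 140.864042 = 0.6344 ms


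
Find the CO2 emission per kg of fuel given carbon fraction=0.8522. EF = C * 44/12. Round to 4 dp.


EF = C_frac * (M_CO2 / M_C)
EF = 0.8522 * (44/12)
EF = 0.8522 * 3.666667 = 3.1247 kg_CO2/kg_fuel


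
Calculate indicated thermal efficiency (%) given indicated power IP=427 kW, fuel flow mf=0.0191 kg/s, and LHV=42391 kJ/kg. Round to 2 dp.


eta_ith = (IP / (mf * LHV)) * 100
Denominator = 0.0191 * 42391 = 809.6681 kW
eta_ith = (427 / 809.6681) * 100 = 52.74%


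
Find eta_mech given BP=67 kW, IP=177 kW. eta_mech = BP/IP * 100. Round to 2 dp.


eta_mech = (BP / IP) * 100
Ratio = 67 / 177 = 0.3785
eta_mech = 0.3785 * 100 = 37.85%


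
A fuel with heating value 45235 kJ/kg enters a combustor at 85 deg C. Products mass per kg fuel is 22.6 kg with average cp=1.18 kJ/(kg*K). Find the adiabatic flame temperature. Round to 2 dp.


T_ad = T_in + Hc / (m_p * cp)
Denominator = 22.6 * 1.18 = 26.6680
Temperature rise = 45235 / 26.6680 = 1696.23 K
T_ad = 85 + 1696.23 = 1781.23 deg C


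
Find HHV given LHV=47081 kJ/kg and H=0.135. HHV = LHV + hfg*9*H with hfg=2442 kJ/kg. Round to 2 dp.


HHV = LHV + hfg * 9 * H
Water addition = 2442 * 9 * 0.135 = 2967.030 kJ/kg
HHV = 47081 + 2967.030 = 50048.03 kJ/kg


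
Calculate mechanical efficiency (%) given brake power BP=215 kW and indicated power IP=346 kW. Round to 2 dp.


eta_mech = (BP / IP) * 100
Ratio = 215 / 346 = 0.6214
eta_mech = 0.6214 * 100 = 62.14%


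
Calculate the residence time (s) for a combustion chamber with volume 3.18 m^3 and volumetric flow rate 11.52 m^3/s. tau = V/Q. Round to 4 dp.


tau = V / Q_flow
tau = 3.18 / 11.52 = 0.2760 s


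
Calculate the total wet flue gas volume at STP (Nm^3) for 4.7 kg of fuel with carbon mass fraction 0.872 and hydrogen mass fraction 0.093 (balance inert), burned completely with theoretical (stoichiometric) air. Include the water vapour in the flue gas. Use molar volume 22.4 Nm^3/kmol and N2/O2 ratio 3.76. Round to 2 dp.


Per kg fuel: CO2 = (C/12 kmol)*22.4 = (0.872/12)*22.4 = 1.62773 Nm^3
Per kg fuel: H2O = (H/2 kmol)*22.4 = (0.093/2)*22.4 = 1.04160 Nm^3
O2 needed per kg fuel = C/12 + H/4 = 0.872/12 + 0.093/4 = 0.09591667 kmol
Per kg fuel: N2 = O2*3.76*22.4 = 0.09591667*3.76*22.4 = 8.07849 Nm^3
Total per kg = 1.62773 + 1.04160 + 8.07849 = 10.74782 Nm^3
Total = 10.74782 * 4.7 = 50.51 Nm^3


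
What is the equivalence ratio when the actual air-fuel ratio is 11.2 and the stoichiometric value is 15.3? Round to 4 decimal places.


phi = AFR_stoich / AFR_actual
phi = 15.3 / 11.2 = 1.3661


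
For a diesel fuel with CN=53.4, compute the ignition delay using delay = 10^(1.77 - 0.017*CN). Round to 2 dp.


delay = 10^(1.77 - 0.017*CN)
Exponent = 1.77 - 0.017*53.4 = 0.8622
delay = 10^0.8622 = 7.28 ms


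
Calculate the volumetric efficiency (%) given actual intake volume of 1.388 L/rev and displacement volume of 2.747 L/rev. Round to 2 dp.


eta_v = (V_actual / V_disp) * 100
Ratio = 1.388 / 2.747 = 0.5053
eta_v = 0.5053 * 100 = 50.53%


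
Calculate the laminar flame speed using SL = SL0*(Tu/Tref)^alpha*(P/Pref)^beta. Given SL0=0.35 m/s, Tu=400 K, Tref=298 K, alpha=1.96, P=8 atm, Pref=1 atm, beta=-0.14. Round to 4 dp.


SL = SL0 * (Tu/Tref)^alpha * (P/Pref)^beta
T ratio = 400/298 = 1.34228188
(T ratio)^alpha = 1.34228188^1.96 = 1.780630
(P/Pref)^beta = 8^(-0.14) = 0.747425
SL = 0.35 * 1.780630 * 0.747425 = 0.4658 m/s


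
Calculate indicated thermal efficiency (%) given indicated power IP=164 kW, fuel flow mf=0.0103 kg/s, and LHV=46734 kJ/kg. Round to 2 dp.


eta_ith = (IP / (mf * LHV)) * 100
Denominator = 0.0103 * 46734 = 481.3602 kW
eta_ith = (164 / 481.3602) * 100 = 34.07%


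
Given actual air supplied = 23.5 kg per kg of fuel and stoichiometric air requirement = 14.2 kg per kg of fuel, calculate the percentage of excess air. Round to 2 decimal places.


Excess air = actual - stoichiometric = 23.5 - 14.2 = 9.30 kg/kg fuel
Excess air % = (excess / stoich) * 100 = (9.30 / 14.2) * 100 = 65.49%


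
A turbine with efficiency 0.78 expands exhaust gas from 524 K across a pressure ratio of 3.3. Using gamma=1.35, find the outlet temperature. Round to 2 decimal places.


T_out = T_in * (1 - eta * (1 - PR^(-(gamma-1)/gamma)))
Exponent = -(1.35-1)/1.35 = -0.25925926
PR^exp = 3.3^(-0.25925926) = 0.73378775
Factor = 1 - 0.78*(1 - 0.73378775) = 0.79235445
T_out = 524 * 0.79235445 = 415.19 K


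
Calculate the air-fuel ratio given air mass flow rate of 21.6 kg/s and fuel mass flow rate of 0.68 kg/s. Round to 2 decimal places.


AFR = m_air / m_fuel
AFR = 21.6 / 0.68 = 31.76


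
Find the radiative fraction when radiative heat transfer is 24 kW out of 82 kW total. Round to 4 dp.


f_rad = Q_rad / Q_total
f_rad = 24 / 82 = 0.2927


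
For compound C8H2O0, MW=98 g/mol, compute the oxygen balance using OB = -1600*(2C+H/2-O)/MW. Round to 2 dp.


OB = -1600 * (2C + H/2 - O) / MW
Inner = 2*8 + 2/2 - 0 = 17.00
OB = -1600 * 17.00 / 98 = -277.55%


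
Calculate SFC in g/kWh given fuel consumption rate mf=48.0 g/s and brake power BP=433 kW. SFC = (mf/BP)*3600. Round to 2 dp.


SFC = (mf / BP) * 3600
Rate = 48.0 / 433 = 0.110855 g/(s*kW)
SFC = 0.110855 * 3600 = 399.08 g/kWh


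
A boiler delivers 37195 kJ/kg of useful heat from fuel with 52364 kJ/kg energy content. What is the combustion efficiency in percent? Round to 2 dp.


Efficiency = (Q_useful / Q_fuel) * 100
Efficiency = (37195 / 52364) * 100
Efficiency = 0.7103 * 100 = 71.03%


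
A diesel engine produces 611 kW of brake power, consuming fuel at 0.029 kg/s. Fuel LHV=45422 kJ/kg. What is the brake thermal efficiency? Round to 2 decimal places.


eta_BTE = (BP / (mf * LHV)) * 100
Denominator = 0.029 * 45422 = 1317.2380 kW
eta_BTE = (611 / 1317.2380) * 100 = 46.38%


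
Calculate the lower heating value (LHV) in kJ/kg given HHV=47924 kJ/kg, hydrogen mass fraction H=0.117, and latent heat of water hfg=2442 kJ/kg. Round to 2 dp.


LHV = HHV - hfg * 9 * H
Water correction = 2442 * 9 * 0.117 = 2571.426 kJ/kg
LHV = 47924 - 2571.426 = 45352.57 kJ/kg


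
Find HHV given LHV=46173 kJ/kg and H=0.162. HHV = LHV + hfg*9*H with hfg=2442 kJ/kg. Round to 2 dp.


HHV = LHV + hfg * 9 * H
Water addition = 2442 * 9 * 0.162 = 3560.436 kJ/kg
HHV = 46173 + 3560.436 = 49733.44 kJ/kg


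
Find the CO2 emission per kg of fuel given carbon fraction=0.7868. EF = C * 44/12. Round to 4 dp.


EF = C_frac * (M_CO2 / M_C)
EF = 0.7868 * (44/12)
EF = 0.7868 * 3.666667 = 2.8849 kg_CO2/kg_fuel


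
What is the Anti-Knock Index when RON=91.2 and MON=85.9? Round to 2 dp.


AKI = (RON + MON) / 2
AKI = (91.2 + 85.9) / 2
AKI = 177.1 / 2 = 88.55


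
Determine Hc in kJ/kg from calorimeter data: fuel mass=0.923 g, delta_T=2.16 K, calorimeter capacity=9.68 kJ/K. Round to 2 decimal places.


Hc = C_cal * delta_T / m_fuel
Q_released = 9.68 * 2.16 = 20.9088 kJ
m_fuel = 0.923 g = 0.923/1000 kg = 0.000923 kg
Hc = 20.9088 / 0.000923 = 22653.09 kJ/kg


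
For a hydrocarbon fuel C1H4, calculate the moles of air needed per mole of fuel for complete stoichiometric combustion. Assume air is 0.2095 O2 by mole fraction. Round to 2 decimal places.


Balanced combustion: C1H4 + 2 O2 -> 1 CO2 + 2 H2O
O2 needed = C + H/4 = 1 + 4/4 = 2.00 moles
Air moles = O2 / 0.2095 = 2.00 / 0.2095 = 9.55 moles air


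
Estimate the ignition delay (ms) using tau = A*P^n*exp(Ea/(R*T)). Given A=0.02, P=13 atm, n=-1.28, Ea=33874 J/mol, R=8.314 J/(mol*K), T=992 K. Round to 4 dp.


tau = A * P^n * exp(Ea/(R*T))
P^n = 13^(-1.28) = 0.03751047
Ea/(R*T) = 33874/(8.314*992) = 4.107190
exp(Ea/(R*T)) = 60.775696
tau = 0.02 * 0.03751047 * 60.775696 = 0.0456 ms


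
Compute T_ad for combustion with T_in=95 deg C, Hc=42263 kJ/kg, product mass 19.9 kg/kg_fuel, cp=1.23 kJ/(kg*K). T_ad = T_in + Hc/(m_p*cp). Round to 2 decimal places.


T_ad = T_in + Hc / (m_p * cp)
Denominator = 19.9 * 1.23 = 24.4770
Temperature rise = 42263 / 24.4770 = 1726.64 K
T_ad = 95 + 1726.64 = 1821.64 deg C


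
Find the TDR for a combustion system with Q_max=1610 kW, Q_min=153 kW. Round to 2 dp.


TDR = Q_max / Q_min
TDR = 1610 / 153 = 10.52


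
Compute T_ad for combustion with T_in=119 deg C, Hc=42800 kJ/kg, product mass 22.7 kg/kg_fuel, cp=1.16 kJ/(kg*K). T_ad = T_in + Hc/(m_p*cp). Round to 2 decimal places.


T_ad = T_in + Hc / (m_p * cp)
Denominator = 22.7 * 1.16 = 26.3320
Temperature rise = 42800 / 26.3320 = 1625.40 K
T_ad = 119 + 1625.40 = 1744.40 deg C


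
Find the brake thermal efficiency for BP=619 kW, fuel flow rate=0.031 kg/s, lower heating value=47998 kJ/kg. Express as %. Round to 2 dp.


eta_BTE = (BP / (mf * LHV)) * 100
Denominator = 0.031 * 47998 = 1487.9380 kW
eta_BTE = (619 / 1487.9380) * 100 = 41.60%


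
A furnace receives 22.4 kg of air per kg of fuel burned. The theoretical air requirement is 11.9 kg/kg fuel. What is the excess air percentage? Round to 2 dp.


Excess air = actual - stoichiometric = 22.4 - 11.9 = 10.50 kg/kg fuel
Excess air % = (excess / stoich) * 100 = (10.50 / 11.9) * 100 = 88.24%


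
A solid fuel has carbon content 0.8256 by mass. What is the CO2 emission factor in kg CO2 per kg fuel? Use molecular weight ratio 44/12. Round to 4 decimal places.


EF = C_frac * (M_CO2 / M_C)
EF = 0.8256 * (44/12)
EF = 0.8256 * 3.666667 = 3.0272 kg_CO2/kg_fuel


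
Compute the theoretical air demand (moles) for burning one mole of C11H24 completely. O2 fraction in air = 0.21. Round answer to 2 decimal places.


Balanced combustion: C11H24 + 17 O2 -> 11 CO2 + 12 H2O
O2 needed = C + H/4 = 11 + 24/4 = 17.00 moles
Air moles = O2 / 0.21 = 17.00 / 0.21 = 80.95 moles air


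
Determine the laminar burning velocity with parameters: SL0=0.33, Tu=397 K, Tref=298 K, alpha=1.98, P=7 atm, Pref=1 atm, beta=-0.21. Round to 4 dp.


SL = SL0 * (Tu/Tref)^alpha * (P/Pref)^beta
T ratio = 397/298 = 1.33221477
(T ratio)^alpha = 1.33221477^1.98 = 1.764644
(P/Pref)^beta = 7^(-0.21) = 0.664553
SL = 0.33 * 1.764644 * 0.664553 = 0.3870 m/s


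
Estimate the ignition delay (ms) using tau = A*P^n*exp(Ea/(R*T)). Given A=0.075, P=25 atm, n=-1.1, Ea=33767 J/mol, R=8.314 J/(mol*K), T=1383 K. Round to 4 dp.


tau = A * P^n * exp(Ea/(R*T))
P^n = 25^(-1.1) = 0.02899119
Ea/(R*T) = 33767/(8.314*1383) = 2.936705
exp(Ea/(R*T)) = 18.853615
tau = 0.075 * 0.02899119 * 18.853615 = 0.0410 ms


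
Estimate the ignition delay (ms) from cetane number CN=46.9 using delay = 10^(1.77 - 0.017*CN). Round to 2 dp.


delay = 10^(1.77 - 0.017*CN)
Exponent = 1.77 - 0.017*46.9 = 0.9727
delay = 10^0.9727 = 9.39 ms


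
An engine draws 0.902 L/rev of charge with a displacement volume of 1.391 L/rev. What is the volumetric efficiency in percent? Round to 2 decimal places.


eta_v = (V_actual / V_disp) * 100
Ratio = 0.902 / 1.391 = 0.6485
eta_v = 0.6485 * 100 = 64.85%
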